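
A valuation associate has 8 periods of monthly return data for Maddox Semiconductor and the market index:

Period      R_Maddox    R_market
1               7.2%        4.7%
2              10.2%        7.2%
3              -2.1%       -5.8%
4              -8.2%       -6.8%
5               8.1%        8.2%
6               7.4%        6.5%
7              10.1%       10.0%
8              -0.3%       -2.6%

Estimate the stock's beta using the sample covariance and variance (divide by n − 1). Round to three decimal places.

Mean R_i = (7.2 + 10.2 − 2.1 − 8.2 + 8.1 + 7.4 + 10.1 − 0.3) / 8 = 4.0500%
Mean R_m = (4.7 + 7.2 − 5.8 − 6.8 + 8.2 + 6.5 + 10.0 − 2.6) / 8 = 2.6750%
Σ(R_i − R̄_i)(R_m − R̄_m) = 304.8500  ⇒  Cov = 304.8500 / 7 = 43.5500
Σ(R_m − R̄_m)² = 312.8150  ⇒  Var(R_m) = 312.8150 / 7 = 44.6879
β = Cov / Var(R_m) = 43.5500 / 44.6879 = 0.9745

0.975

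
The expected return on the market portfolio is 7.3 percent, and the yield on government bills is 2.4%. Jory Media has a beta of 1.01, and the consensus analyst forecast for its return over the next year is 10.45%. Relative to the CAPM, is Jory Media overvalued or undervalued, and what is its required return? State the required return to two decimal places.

Undervalued; required return 7.35%

MRP = 7.3% − 2.4% = 4.90%
Required return = R_f + β·MRP = 2.4% + 1.01 × 4.9% = 7.35%
Forecast 10.45% > required 7.35% → the stock plots above the SML → undervalued.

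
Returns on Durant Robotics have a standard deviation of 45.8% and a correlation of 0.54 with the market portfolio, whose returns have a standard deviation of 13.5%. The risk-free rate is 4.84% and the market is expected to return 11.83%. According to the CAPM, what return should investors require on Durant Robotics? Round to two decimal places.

17.65%

β = ρ × σ_i / σ_m = 0.54 × 45.8% / 13.5% = 1.8320
MRP = 11.83% − 4.84% = 6.99%
E(R) = 4.84% + 1.8320 × 6.99% = 17.65%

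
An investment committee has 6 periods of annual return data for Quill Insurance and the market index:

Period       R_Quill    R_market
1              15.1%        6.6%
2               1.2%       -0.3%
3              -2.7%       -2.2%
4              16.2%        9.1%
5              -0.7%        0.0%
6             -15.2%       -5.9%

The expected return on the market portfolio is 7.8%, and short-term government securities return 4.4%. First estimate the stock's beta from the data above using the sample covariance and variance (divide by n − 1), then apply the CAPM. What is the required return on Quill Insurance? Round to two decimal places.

11.44%

Mean R_i = (15.1 + 1.2 − 2.7 + 16.2 − 0.7 − 15.2) / 6 = 2.3167%
Mean R_m = (6.6 − 0.3 − 2.2 + 9.1 + 0.0 − 5.9) / 6 = 1.2167%
Σ(R_i − R̄_i)(R_m − R̄_m) = 325.4283  ⇒  Cov = 325.4283 / 5 = 65.0857
Σ(R_m − R̄_m)² = 157.2283  ⇒  Var(R_m) = 157.2283 / 5 = 31.4457
β = Cov / Var(R_m) = 65.0857 / 31.4457 = 2.0698
MRP = 7.8% − 4.4% = 3.40%
E(R) = R_f + β × MRP = 4.4% + 2.0698 × 3.4% = 11.44%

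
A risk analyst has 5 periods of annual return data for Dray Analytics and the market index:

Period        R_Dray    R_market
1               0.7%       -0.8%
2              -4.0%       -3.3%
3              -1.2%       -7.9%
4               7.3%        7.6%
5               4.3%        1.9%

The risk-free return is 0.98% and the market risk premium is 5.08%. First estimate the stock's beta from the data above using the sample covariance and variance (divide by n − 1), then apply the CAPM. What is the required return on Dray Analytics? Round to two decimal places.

Mean R_i = (0.7 − 4.0 − 1.2 + 7.3 + 4.3) / 5 = 1.4200%
Mean R_m = (-0.8 − 3.3 − 7.9 + 7.6 + 1.9) / 5 = -0.5000%
Σ(R_i − R̄_i)(R_m − R̄_m) = 89.3200  ⇒  Cov = 89.3200 / 4 = 22.3300
Σ(R_m − R̄_m)² = 134.0600  ⇒  Var(R_m) = 134.0600 / 4 = 33.5150
β = Cov / Var(R_m) = 22.3300 / 33.5150 = 0.6663
E(R) = R_f + β × MRP = 0.98% + 0.6663 × 5.08% = 4.36%

4.36%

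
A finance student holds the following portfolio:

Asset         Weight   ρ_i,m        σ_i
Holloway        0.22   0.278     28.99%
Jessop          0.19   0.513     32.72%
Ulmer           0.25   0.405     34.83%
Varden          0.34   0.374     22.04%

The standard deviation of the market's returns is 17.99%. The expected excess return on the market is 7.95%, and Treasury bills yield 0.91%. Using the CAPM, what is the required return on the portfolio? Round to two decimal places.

β_Holloway = 0.278 × 28.99% / 17.99% = 0.4480
β_Jessop = 0.513 × 32.72% / 17.99% = 0.9330
β_Ulmer = 0.405 × 34.83% / 17.99% = 0.7841
β_Varden = 0.374 × 22.04% / 17.99% = 0.4582
β_P = Σ w_i β_i = 0.22×0.4480 + 0.19×0.9330 + 0.25×0.7841 + 0.34×0.4582 = 0.6276
E(R_P) = R_f + β_P × MRP = 0.91% + 0.6276 × 7.95% = 5.90%

5.90%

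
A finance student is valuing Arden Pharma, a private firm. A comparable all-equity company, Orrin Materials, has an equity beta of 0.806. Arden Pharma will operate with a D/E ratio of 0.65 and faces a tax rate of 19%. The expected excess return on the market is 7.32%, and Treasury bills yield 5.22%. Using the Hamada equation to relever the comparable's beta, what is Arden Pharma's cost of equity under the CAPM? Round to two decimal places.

β_L = β_U × [1 + (1 − t)(D/E)] = 0.806 × [1 + (1 − 0.19) × 0.65]
    = 0.806 × [1 + 0.81 × 0.65] = 0.806 × 1.5265 = 1.2304
E(R) = R_f + β_L × MRP = 5.22% + 1.2304 × 7.32% = 14.23%

14.23%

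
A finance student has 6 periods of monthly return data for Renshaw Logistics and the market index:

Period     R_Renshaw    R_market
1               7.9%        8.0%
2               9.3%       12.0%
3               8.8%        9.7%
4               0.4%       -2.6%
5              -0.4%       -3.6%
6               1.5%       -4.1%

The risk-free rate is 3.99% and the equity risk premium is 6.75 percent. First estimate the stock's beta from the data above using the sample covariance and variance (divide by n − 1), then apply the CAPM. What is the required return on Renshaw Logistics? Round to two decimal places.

8.04%

Mean R_i = (7.9 + 9.3 + 8.8 + 0.4 − 0.4 + 1.5) / 6 = 4.5833%
Mean R_m = (8.0 + 12.0 + 9.7 − 2.6 − 3.6 − 4.1) / 6 = 3.2333%
Σ(R_i − R̄_i)(R_m − R̄_m) = 165.4933  ⇒  Cov = 165.4933 / 5 = 33.0987
Σ(R_m − R̄_m)² = 275.8933  ⇒  Var(R_m) = 275.8933 / 5 = 55.1787
β = Cov / Var(R_m) = 33.0987 / 55.1787 = 0.5998
E(R) = R_f + β × MRP = 3.99% + 0.5998 × 6.75% = 8.04%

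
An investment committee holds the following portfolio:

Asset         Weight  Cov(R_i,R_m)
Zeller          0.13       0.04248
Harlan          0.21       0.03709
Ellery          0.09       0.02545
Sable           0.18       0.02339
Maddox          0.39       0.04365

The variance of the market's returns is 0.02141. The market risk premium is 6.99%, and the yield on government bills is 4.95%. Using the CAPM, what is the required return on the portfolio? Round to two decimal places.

16.98%

β_Zeller = 0.04248 / 0.02141 = 1.9841
β_Harlan = 0.03709 / 0.02141 = 1.7324
β_Ellery = 0.02545 / 0.02141 = 1.1887
β_Sable = 0.02339 / 0.02141 = 1.0925
β_Maddox = 0.04365 / 0.02141 = 2.0388
β_P = Σ w_i β_i = 0.13×1.9841 + 0.21×1.7324 + 0.09×1.1887 + 0.18×1.0925 + 0.39×2.0388 = 1.7205
E(R_P) = R_f + β_P × MRP = 4.95% + 1.7205 × 6.99% = 16.98%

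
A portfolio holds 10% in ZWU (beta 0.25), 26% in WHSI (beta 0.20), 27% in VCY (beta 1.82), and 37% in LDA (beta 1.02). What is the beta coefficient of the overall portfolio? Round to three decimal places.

β_P = Σ w_i β_i = 0.10×0.25 + 0.26×0.20 + 0.27×1.82 + 0.37×1.02 = 0.9458

0.946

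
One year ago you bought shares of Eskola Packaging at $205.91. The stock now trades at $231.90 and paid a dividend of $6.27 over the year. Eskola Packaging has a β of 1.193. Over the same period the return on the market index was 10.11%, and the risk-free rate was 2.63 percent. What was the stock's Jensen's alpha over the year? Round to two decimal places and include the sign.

+4.11%

Realised HPR = (P1 + D1 − P0) / P0 = (231.90 + 6.27 − 205.91) / 205.91 = 32.26 / 205.91 = 15.6670%
MRP = 10.11% − 2.63% = 7.48%
CAPM required = R_f + β·MRP = 2.63% + 1.193 × 7.48% = 11.55364%
α = realised − required = 15.6670% − 11.55364% = +4.11%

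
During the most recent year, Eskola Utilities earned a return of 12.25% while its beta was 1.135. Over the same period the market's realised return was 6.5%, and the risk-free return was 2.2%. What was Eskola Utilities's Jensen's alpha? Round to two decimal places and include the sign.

Market excess return = 6.5% − 2.2% = 4.30%
CAPM benchmark = R_f + β(R_m − R_f) = 2.2% + 1.135 × 4.3% = 7.0805%
α = actual − benchmark = 12.25% − 7.0805% = +5.17%

+5.17%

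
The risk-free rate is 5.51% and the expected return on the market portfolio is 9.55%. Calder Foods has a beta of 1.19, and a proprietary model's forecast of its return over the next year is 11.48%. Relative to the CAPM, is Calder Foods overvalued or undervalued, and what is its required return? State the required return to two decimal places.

Undervalued; required return 10.32%

MRP = 9.55% − 5.51% = 4.04%
Required return = R_f + β·MRP = 5.51% + 1.19 × 4.04% = 10.32%
Forecast 11.48% > required 10.32% → the stock plots above the SML → undervalued.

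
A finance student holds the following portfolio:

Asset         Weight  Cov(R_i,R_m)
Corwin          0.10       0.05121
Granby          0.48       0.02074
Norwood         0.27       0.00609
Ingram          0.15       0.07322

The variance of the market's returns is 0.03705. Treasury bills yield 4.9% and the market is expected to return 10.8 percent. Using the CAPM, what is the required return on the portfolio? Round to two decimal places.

9.31%

β_Corwin = 0.05121 / 0.03705 = 1.3822
β_Granby = 0.02074 / 0.03705 = 0.5598
β_Norwood = 0.00609 / 0.03705 = 0.1644
β_Ingram = 0.07322 / 0.03705 = 1.9762
β_P = Σ w_i β_i = 0.10×1.3822 + 0.48×0.5598 + 0.27×0.1644 + 0.15×1.9762 = 0.7477
MRP = 10.8% − 4.9% = 5.90%
E(R_P) = R_f + β_P × MRP = 4.9% + 0.7477 × 5.9% = 9.31%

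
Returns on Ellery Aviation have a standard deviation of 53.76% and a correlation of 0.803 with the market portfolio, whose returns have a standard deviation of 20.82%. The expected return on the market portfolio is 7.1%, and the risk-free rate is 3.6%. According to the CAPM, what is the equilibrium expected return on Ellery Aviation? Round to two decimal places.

10.86%

β = ρ × σ_i / σ_m = 0.803 × 53.76% / 20.82% = 2.0735
MRP = 7.1% − 3.6% = 3.50%
E(R) = 3.6% + 2.0735 × 3.5% = 10.86%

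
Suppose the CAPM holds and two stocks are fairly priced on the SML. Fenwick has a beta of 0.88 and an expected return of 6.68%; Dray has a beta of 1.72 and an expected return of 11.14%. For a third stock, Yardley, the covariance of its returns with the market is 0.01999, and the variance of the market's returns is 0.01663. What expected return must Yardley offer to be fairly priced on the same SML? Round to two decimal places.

8.39%

MRP = (11.14% − 6.68%) / (1.72 − 0.88) = 5.3095%
R_f = 6.68% − 0.88 × 5.3095% = 2.0076%
β_Yardley = Cov / Var(R_m) = 0.01999 / 0.01663 = 1.2020
E(R_Yardley) = R_f + β × MRP = 2.0076% + 1.2020 × 5.3095% = 8.39%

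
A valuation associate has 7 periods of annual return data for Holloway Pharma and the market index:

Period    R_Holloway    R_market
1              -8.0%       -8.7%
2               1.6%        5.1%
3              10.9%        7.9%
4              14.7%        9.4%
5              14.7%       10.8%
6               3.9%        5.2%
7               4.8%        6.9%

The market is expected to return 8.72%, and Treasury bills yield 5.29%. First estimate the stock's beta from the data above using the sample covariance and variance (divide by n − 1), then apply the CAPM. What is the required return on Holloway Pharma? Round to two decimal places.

Mean R_i = (-8.0 + 1.6 + 10.9 + 14.7 + 14.7 + 3.9 + 4.8) / 7 = 6.0857%
Mean R_m = (-8.7 + 5.1 + 7.9 + 9.4 + 10.8 + 5.2 + 6.9) / 7 = 5.2286%
Σ(R_i − R̄_i)(R_m − R̄_m) = 291.4729  ⇒  Cov = 291.4729 / 6 = 48.5788
Σ(R_m − R̄_m)² = 252.3943  ⇒  Var(R_m) = 252.3943 / 6 = 42.0657
β = Cov / Var(R_m) = 48.5788 / 42.0657 = 1.1548
MRP = 8.72% − 5.29% = 3.43%
E(R) = R_f + β × MRP = 5.29% + 1.1548 × 3.43% = 9.25%

9.25%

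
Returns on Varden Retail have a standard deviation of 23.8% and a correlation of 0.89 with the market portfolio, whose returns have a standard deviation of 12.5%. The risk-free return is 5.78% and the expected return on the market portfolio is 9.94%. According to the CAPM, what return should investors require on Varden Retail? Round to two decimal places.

β = ρ × σ_i / σ_m = 0.89 × 23.8% / 12.5% = 1.6946
MRP = 9.94% − 5.78% = 4.16%
E(R) = 5.78% + 1.6946 × 4.16% = 12.83%

12.83%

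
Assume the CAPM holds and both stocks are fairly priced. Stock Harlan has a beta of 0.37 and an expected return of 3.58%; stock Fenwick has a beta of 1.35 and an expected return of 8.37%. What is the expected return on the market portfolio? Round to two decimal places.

6.66%

Both satisfy E(R) = R_f + β·MRP, so the slope of the SML is
MRP = (8.37% − 3.58%) / (1.35 − 0.37) = 4.79% / 0.98 = 4.8878%
R_f = E(R_Harlan) − β_Harlan·MRP = 3.58% − 0.37 × 4.8878% = 1.7715%
E(R_m) = R_f + MRP = 1.7715% + 4.8878% = 6.66%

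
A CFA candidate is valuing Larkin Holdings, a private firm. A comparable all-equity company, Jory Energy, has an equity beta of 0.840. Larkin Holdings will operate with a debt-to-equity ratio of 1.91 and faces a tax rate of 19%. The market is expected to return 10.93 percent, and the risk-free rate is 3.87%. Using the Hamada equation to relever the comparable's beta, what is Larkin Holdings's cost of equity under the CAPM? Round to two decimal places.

β_L = β_U × [1 + (1 − t)(D/E)] = 0.840 × [1 + (1 − 0.19) × 1.91]
    = 0.840 × [1 + 0.81 × 1.91] = 0.840 × 2.5471 = 2.1396
MRP = 10.93% − 3.87% = 7.06%
E(R) = R_f + β_L × MRP = 3.87% + 2.1396 × 7.06% = 18.98%

18.98%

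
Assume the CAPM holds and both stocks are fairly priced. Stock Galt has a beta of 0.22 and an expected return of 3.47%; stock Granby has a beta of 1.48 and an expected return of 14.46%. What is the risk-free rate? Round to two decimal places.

Both satisfy E(R) = R_f + β·MRP, so the slope of the SML is
MRP = (14.46% − 3.47%) / (1.48 − 0.22) = 10.99% / 1.26 = 8.7222%
R_f = E(R_Galt) − β_Galt·MRP = 3.47% − 0.22 × 8.7222% = 1.5511%

1.55%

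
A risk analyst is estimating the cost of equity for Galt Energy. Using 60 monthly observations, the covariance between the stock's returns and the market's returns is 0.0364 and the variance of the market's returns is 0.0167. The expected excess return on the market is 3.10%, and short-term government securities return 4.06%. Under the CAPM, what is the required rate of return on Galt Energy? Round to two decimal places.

β = Cov(R_i, R_m) / Var(R_m) = 0.0364 / 0.0167 = 2.1796
E(R) = R_f + β × MRP = 4.06% + 2.1796 × 3.10% = 10.82%

10.82%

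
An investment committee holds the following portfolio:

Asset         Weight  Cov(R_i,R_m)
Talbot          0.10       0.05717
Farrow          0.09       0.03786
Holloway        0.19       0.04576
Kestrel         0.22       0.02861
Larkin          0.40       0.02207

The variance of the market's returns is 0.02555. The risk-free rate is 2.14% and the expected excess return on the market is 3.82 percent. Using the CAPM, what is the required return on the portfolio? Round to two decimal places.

7.07%

β_Talbot = 0.05717 / 0.02555 = 2.2376
β_Farrow = 0.03786 / 0.02555 = 1.4818
β_Holloway = 0.04576 / 0.02555 = 1.7910
β_Kestrel = 0.02861 / 0.02555 = 1.1198
β_Larkin = 0.02207 / 0.02555 = 0.8638
β_P = Σ w_i β_i = 0.10×2.2376 + 0.09×1.4818 + 0.19×1.7910 + 0.22×1.1198 + 0.40×0.8638 = 1.2893
E(R_P) = R_f + β_P × MRP = 2.14% + 1.2893 × 3.82% = 7.07%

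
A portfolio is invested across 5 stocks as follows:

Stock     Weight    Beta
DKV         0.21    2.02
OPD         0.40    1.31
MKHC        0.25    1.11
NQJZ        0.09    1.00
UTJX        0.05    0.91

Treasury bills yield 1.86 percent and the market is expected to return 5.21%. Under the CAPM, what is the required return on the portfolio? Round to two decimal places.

β_P = Σ w_i β_i = 0.21×2.02 + 0.40×1.31 + 0.25×1.11 + 0.09×1.00 + 0.05×0.91 = 1.3612
MRP = 5.21% − 1.86% = 3.35%
E(R_P) = R_f + β_P × MRP = 1.86% + 1.3612 × 3.35% = 6.42%

6.42%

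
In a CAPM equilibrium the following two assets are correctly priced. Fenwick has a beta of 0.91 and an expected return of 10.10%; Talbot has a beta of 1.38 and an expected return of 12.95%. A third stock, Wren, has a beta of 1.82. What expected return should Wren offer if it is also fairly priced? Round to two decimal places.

MRP (SML slope) = (12.95% − 10.10%) / (1.38 − 0.91) = 2.85% / 0.47 = 6.0638%
R_f (intercept) = 10.10% − 0.91 × 6.0638% = 4.5819%
E(R_Wren) = R_f + β × MRP = 4.5819% + 1.82 × 6.0638% = 15.62%

15.62%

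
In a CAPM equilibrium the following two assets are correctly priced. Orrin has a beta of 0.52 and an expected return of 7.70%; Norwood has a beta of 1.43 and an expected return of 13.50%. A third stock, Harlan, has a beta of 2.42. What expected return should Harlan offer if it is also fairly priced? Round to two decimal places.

MRP (SML slope) = (13.50% − 7.70%) / (1.43 − 0.52) = 5.80% / 0.91 = 6.3736%
R_f (intercept) = 7.70% − 0.52 × 6.3736% = 4.3857%
E(R_Harlan) = R_f + β × MRP = 4.3857% + 2.42 × 6.3736% = 19.81%

19.81%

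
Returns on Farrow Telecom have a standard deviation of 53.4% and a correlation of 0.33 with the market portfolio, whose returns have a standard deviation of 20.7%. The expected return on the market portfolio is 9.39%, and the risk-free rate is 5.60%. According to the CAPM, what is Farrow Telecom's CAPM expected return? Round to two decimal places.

8.83%

β = ρ × σ_i / σ_m = 0.33 × 53.4% / 20.7% = 0.8513
MRP = 9.39% − 5.60% = 3.79%
E(R) = 5.60% + 0.8513 × 3.79% = 8.83%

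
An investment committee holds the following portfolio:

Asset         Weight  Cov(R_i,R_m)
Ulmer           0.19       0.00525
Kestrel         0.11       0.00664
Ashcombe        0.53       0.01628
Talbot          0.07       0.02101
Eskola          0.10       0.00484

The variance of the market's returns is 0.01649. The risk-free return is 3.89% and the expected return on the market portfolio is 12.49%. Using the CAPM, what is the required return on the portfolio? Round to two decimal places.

10.31%

β_Ulmer = 0.00525 / 0.01649 = 0.3184
β_Kestrel = 0.00664 / 0.01649 = 0.4027
β_Ashcombe = 0.01628 / 0.01649 = 0.9873
β_Talbot = 0.02101 / 0.01649 = 1.2741
β_Eskola = 0.00484 / 0.01649 = 0.2935
β_P = Σ w_i β_i = 0.19×0.3184 + 0.11×0.4027 + 0.53×0.9873 + 0.07×1.2741 + 0.10×0.2935 = 0.7466
MRP = 12.49% − 3.89% = 8.60%
E(R_P) = R_f + β_P × MRP = 3.89% + 0.7466 × 8.60% = 10.31%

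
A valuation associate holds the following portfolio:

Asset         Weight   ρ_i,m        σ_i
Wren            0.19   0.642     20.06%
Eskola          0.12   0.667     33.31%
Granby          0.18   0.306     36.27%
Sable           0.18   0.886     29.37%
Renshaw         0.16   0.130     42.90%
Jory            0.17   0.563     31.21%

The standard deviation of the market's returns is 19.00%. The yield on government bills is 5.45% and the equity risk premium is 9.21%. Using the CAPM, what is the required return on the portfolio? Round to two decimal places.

β_Wren = 0.642 × 20.06% / 19.00% = 0.6778
β_Eskola = 0.667 × 33.31% / 19.00% = 1.1694
β_Granby = 0.306 × 36.27% / 19.00% = 0.5841
β_Sable = 0.886 × 29.37% / 19.00% = 1.3696
β_Renshaw = 0.130 × 42.90% / 19.00% = 0.2935
β_Jory = 0.563 × 31.21% / 19.00% = 0.9248
β_P = Σ w_i β_i = 0.19×0.6778 + 0.12×1.1694 + 0.18×0.5841 + 0.18×1.3696 + 0.16×0.2935 + 0.17×0.9248 = 0.8250
E(R_P) = R_f + β_P × MRP = 5.45% + 0.8250 × 9.21% = 13.05%

13.05%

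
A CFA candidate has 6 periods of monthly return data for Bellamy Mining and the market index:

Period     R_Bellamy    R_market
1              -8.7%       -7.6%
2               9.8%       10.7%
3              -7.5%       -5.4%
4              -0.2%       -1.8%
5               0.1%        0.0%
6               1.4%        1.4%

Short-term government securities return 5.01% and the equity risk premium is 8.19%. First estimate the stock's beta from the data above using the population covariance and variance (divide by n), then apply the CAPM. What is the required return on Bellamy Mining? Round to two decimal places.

13.44%

Mean R_i = (-8.7 + 9.8 − 7.5 − 0.2 + 0.1 + 1.4) / 6 = -0.8500%
Mean R_m = (-7.6 + 10.7 − 5.4 − 1.8 + 0.0 + 1.4) / 6 = -0.4500%
Σ(R_i − R̄_i)(R_m − R̄_m) = 211.5050  ⇒  Cov = 211.5050 / 6 = 35.2508
Σ(R_m − R̄_m)² = 205.3950  ⇒  Var(R_m) = 205.3950 / 6 = 34.2325
β = Cov / Var(R_m) = 35.2508 / 34.2325 = 1.0297
E(R) = R_f + β × MRP = 5.01% + 1.0297 × 8.19% = 13.44%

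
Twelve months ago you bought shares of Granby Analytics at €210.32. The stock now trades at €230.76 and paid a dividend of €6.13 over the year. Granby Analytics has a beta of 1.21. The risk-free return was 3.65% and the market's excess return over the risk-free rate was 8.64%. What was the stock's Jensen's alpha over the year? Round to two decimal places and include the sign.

-1.47%

Realised HPR = (P1 + D1 − P0) / P0 = (230.76 + 6.13 − 210.32) / 210.32 = 26.57 / 210.32 = 12.6331%
CAPM required = R_f + β·MRP = 3.65% + 1.21 × 8.64% = 14.1044%
α = realised − required = 12.6331% − 14.1044% = -1.47%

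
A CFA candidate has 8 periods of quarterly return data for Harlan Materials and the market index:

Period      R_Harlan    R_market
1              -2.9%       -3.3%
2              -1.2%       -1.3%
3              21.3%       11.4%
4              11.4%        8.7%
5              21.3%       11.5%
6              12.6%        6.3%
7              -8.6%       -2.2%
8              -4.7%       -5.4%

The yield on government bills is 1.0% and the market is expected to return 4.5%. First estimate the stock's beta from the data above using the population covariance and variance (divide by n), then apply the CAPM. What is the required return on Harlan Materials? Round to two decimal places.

6.78%

Mean R_i = (-2.9 − 1.2 + 21.3 + 11.4 + 21.3 + 12.6 − 8.6 − 4.7) / 8 = 6.1500%
Mean R_m = (-3.3 − 1.3 + 11.4 + 8.7 + 11.5 + 6.3 − 2.2 − 5.4) / 8 = 3.2125%
Σ(R_i − R̄_i)(R_m − R̄_m) = 563.7050  ⇒  Cov = 563.7050 / 8 = 70.4631
Σ(R_m − R̄_m)² = 341.6088  ⇒  Var(R_m) = 341.6088 / 8 = 42.7011
β = Cov / Var(R_m) = 70.4631 / 42.7011 = 1.6501
MRP = 4.5% − 1.0% = 3.50%
E(R) = R_f + β × MRP = 1.0% + 1.6501 × 3.5% = 6.78%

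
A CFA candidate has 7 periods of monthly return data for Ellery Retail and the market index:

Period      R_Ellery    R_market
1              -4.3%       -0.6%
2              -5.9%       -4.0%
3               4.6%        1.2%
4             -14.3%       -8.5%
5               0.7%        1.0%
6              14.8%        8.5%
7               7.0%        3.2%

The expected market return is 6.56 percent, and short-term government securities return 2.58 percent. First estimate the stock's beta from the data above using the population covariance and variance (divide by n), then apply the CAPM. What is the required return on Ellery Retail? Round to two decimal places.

Mean R_i = (-4.3 − 5.9 + 4.6 − 14.3 + 0.7 + 14.8 + 7.0) / 7 = 0.3714%
Mean R_m = (-0.6 − 4.0 + 1.2 − 8.5 + 1.0 + 8.5 + 3.2) / 7 = 0.1143%
Σ(R_i − R̄_i)(R_m − R̄_m) = 301.8529  ⇒  Cov = 301.8529 / 7 = 43.1218
Σ(R_m − R̄_m)² = 173.4486  ⇒  Var(R_m) = 173.4486 / 7 = 24.7784
β = Cov / Var(R_m) = 43.1218 / 24.7784 = 1.7403
MRP = 6.56% − 2.58% = 3.98%
E(R) = R_f + β × MRP = 2.58% + 1.7403 × 3.98% = 9.51%

9.51%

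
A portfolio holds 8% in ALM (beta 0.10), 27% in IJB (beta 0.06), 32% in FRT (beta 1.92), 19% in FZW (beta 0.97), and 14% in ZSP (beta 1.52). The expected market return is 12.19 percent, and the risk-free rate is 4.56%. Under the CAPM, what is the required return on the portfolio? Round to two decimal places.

β_P = Σ w_i β_i = 0.08×0.10 + 0.27×0.06 + 0.32×1.92 + 0.19×0.97 + 0.14×1.52 = 1.0357
MRP = 12.19% − 4.56% = 7.63%
E(R_P) = R_f + β_P × MRP = 4.56% + 1.0357 × 7.63% = 12.46%

12.46%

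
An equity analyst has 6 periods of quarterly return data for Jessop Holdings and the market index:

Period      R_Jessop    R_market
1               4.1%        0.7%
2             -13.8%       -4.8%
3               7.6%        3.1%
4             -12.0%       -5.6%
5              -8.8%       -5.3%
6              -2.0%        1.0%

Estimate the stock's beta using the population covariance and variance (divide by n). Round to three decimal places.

Mean R_i = (4.1 − 13.8 + 7.6 − 12.0 − 8.8 − 2.0) / 6 = -4.1500%
Mean R_m = (0.7 − 4.8 + 3.1 − 5.6 − 5.3 + 1.0) / 6 = -1.8167%
Σ(R_i − R̄_i)(R_m − R̄_m) = 159.2750  ⇒  Cov = 159.2750 / 6 = 26.5458
Σ(R_m − R̄_m)² = 73.7883  ⇒  Var(R_m) = 73.7883 / 6 = 12.2981
β = Cov / Var(R_m) = 26.5458 / 12.2981 = 2.1585

2.159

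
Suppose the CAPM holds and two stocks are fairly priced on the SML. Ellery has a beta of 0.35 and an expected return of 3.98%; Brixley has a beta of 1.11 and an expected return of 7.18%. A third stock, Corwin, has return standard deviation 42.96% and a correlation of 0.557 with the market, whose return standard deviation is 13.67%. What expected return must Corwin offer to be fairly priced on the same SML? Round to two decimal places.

9.88%

MRP = (7.18% − 3.98%) / (1.11 − 0.35) = 4.2105%
R_f = 3.98% − 0.35 × 4.2105% = 2.5063%
β_Corwin = ρ·σ_i/σ_m = 0.557 × 42.96 / 13.67 = 1.7505
E(R_Corwin) = R_f + β × MRP = 2.5063% + 1.7505 × 4.2105% = 9.88%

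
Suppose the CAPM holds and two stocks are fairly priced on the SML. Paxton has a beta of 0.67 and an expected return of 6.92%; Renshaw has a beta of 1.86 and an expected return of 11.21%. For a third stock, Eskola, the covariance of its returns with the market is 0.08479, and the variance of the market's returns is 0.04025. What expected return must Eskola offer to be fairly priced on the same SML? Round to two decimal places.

12.10%

MRP = (11.21% − 6.92%) / (1.86 − 0.67) = 3.6050%
R_f = 6.92% − 0.67 × 3.6050% = 4.5047%
β_Eskola = Cov / Var(R_m) = 0.08479 / 0.04025 = 2.1066
E(R_Eskola) = R_f + β × MRP = 4.5047% + 2.1066 × 3.6050% = 12.10%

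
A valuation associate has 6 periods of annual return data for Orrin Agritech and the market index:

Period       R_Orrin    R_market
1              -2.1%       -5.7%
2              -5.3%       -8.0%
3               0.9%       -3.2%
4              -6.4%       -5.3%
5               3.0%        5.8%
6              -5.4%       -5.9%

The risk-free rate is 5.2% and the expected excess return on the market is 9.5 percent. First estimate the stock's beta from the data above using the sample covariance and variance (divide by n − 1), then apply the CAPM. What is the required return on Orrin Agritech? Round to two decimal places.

Mean R_i = (-2.1 − 5.3 + 0.9 − 6.4 + 3.0 − 5.4) / 6 = -2.5500%
Mean R_m = (-5.7 − 8.0 − 3.2 − 5.3 + 5.8 − 5.9) / 6 = -3.7167%
Σ(R_i − R̄_i)(R_m − R̄_m) = 77.8050  ⇒  Cov = 77.8050 / 5 = 15.5610
Σ(R_m − R̄_m)² = 120.3883  ⇒  Var(R_m) = 120.3883 / 5 = 24.0777
β = Cov / Var(R_m) = 15.5610 / 24.0777 = 0.6463
E(R) = R_f + β × MRP = 5.2% + 0.6463 × 9.5% = 11.34%

11.34%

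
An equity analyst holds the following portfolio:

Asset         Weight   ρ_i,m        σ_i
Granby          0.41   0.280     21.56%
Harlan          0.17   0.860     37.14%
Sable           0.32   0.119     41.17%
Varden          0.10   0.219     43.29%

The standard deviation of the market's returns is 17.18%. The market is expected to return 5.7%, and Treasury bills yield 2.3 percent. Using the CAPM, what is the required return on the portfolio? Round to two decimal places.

β_Granby = 0.280 × 21.56% / 17.18% = 0.3514
β_Harlan = 0.860 × 37.14% / 17.18% = 1.8592
β_Sable = 0.119 × 41.17% / 17.18% = 0.2852
β_Varden = 0.219 × 43.29% / 17.18% = 0.5518
β_P = Σ w_i β_i = 0.41×0.3514 + 0.17×1.8592 + 0.32×0.2852 + 0.10×0.5518 = 0.6066
MRP = 5.7% − 2.3% = 3.40%
E(R_P) = R_f + β_P × MRP = 2.3% + 0.6066 × 3.4% = 4.36%

4.36%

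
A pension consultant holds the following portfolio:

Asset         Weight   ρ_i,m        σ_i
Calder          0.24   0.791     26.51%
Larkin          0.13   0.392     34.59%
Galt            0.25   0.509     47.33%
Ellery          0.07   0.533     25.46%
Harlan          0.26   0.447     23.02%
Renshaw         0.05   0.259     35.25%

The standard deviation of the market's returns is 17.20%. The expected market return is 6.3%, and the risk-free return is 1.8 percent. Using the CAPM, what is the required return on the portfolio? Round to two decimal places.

β_Calder = 0.791 × 26.51% / 17.20% = 1.2192
β_Larkin = 0.392 × 34.59% / 17.20% = 0.7883
β_Galt = 0.509 × 47.33% / 17.20% = 1.4006
β_Ellery = 0.533 × 25.46% / 17.20% = 0.7890
β_Harlan = 0.447 × 23.02% / 17.20% = 0.5983
β_Renshaw = 0.259 × 35.25% / 17.20% = 0.5308
β_P = Σ w_i β_i = 0.24×1.2192 + 0.13×0.7883 + 0.25×1.4006 + 0.07×0.7890 + 0.26×0.5983 + 0.05×0.5308 = 0.9826
MRP = 6.3% − 1.8% = 4.50%
E(R_P) = R_f + β_P × MRP = 1.8% + 0.9826 × 4.5% = 6.22%

6.22%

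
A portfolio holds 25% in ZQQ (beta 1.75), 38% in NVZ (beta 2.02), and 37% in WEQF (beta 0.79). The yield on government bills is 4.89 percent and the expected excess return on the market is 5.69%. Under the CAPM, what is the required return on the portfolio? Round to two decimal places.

13.41%

β_P = Σ w_i β_i = 0.25×1.75 + 0.38×2.02 + 0.37×0.79 = 1.4974
E(R_P) = R_f + β_P × MRP = 4.89% + 1.4974 × 5.69% = 13.41%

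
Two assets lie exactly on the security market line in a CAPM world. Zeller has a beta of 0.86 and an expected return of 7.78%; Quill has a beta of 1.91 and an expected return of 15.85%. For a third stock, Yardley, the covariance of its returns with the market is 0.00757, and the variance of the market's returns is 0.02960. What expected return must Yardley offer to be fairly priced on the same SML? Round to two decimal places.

3.14%

MRP = (15.85% − 7.78%) / (1.91 − 0.86) = 7.6857%
R_f = 7.78% − 0.86 × 7.6857% = 1.1703%
β_Yardley = Cov / Var(R_m) = 0.00757 / 0.02960 = 0.2557
E(R_Yardley) = R_f + β × MRP = 1.1703% + 0.2557 × 7.6857% = 3.14%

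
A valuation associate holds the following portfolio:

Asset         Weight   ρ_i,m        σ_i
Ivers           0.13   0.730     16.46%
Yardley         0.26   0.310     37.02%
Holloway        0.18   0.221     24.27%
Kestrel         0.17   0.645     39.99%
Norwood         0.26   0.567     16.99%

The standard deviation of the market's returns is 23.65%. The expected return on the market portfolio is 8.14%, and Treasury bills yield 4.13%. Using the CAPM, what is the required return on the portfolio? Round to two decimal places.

6.23%

β_Ivers = 0.730 × 16.46% / 23.65% = 0.5081
β_Yardley = 0.310 × 37.02% / 23.65% = 0.4853
β_Holloway = 0.221 × 24.27% / 23.65% = 0.2268
β_Kestrel = 0.645 × 39.99% / 23.65% = 1.0906
β_Norwood = 0.567 × 16.99% / 23.65% = 0.4073
β_P = Σ w_i β_i = 0.13×0.5081 + 0.26×0.4853 + 0.18×0.2268 + 0.17×1.0906 + 0.26×0.4073 = 0.5244
MRP = 8.14% − 4.13% = 4.01%
E(R_P) = R_f + β_P × MRP = 4.13% + 0.5244 × 4.01% = 6.23%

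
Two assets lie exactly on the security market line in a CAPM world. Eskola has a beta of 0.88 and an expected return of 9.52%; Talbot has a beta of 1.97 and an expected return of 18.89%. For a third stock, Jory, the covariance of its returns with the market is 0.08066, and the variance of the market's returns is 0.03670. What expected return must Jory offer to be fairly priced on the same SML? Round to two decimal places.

20.85%

MRP = (18.89% − 9.52%) / (1.97 − 0.88) = 8.5963%
R_f = 9.52% − 0.88 × 8.5963% = 1.9553%
β_Jory = Cov / Var(R_m) = 0.08066 / 0.03670 = 2.1978
E(R_Jory) = R_f + β × MRP = 1.9553% + 2.1978 × 8.5963% = 20.85%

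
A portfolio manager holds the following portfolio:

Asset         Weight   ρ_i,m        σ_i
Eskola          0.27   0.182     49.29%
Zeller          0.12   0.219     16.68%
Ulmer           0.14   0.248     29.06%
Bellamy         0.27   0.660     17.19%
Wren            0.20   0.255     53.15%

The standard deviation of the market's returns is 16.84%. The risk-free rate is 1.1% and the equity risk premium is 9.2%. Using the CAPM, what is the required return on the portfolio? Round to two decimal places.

β_Eskola = 0.182 × 49.29% / 16.84% = 0.5327
β_Zeller = 0.219 × 16.68% / 16.84% = 0.2169
β_Ulmer = 0.248 × 29.06% / 16.84% = 0.4280
β_Bellamy = 0.660 × 17.19% / 16.84% = 0.6737
β_Wren = 0.255 × 53.15% / 16.84% = 0.8048
β_P = Σ w_i β_i = 0.27×0.5327 + 0.12×0.2169 + 0.14×0.4280 + 0.27×0.6737 + 0.20×0.8048 = 0.5726
E(R_P) = R_f + β_P × MRP = 1.1% + 0.5726 × 9.2% = 6.37%

6.37%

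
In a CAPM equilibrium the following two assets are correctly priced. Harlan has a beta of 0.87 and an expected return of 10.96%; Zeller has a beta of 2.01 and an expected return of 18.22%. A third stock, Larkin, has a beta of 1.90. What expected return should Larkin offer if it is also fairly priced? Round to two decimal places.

MRP (SML slope) = (18.22% − 10.96%) / (2.01 − 0.87) = 7.26% / 1.14 = 6.3684%
R_f (intercept) = 10.96% − 0.87 × 6.3684% = 5.4195%
E(R_Larkin) = R_f + β × MRP = 5.4195% + 1.90 × 6.3684% = 17.52%

17.52%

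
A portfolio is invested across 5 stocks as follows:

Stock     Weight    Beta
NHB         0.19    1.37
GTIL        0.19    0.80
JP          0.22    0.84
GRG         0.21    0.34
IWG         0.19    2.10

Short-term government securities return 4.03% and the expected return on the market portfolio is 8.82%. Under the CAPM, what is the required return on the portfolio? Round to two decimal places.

9.14%

β_P = Σ w_i β_i = 0.19×1.37 + 0.19×0.80 + 0.22×0.84 + 0.21×0.34 + 0.19×2.10 = 1.0675
MRP = 8.82% − 4.03% = 4.79%
E(R_P) = R_f + β_P × MRP = 4.03% + 1.0675 × 4.79% = 9.14%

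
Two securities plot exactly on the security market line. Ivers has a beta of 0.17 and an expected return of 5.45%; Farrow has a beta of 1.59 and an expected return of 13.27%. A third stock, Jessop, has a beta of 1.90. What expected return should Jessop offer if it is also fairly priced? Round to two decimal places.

MRP (SML slope) = (13.27% − 5.45%) / (1.59 − 0.17) = 7.82% / 1.42 = 5.5070%
R_f (intercept) = 5.45% − 0.17 × 5.5070% = 4.5138%
E(R_Jessop) = R_f + β × MRP = 4.5138% + 1.90 × 5.5070% = 14.98%

14.98%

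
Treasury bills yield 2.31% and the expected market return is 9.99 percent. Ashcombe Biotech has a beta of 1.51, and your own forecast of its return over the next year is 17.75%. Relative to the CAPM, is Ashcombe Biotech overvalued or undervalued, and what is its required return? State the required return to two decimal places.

Undervalued; required return 13.91%

MRP = 9.99% − 2.31% = 7.68%
Required return = R_f + β·MRP = 2.31% + 1.51 × 7.68% = 13.91%
Forecast 17.75% > required 13.91% → the stock plots above the SML → undervalued.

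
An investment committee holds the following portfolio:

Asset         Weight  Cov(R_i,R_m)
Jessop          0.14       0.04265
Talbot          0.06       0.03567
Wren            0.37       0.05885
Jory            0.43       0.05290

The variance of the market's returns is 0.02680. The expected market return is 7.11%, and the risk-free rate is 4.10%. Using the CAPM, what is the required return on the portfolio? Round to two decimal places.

10.01%

β_Jessop = 0.04265 / 0.02680 = 1.5914
β_Talbot = 0.03567 / 0.02680 = 1.3310
β_Wren = 0.05885 / 0.02680 = 2.1959
β_Jory = 0.05290 / 0.02680 = 1.9739
β_P = Σ w_i β_i = 0.14×1.5914 + 0.06×1.3310 + 0.37×2.1959 + 0.43×1.9739 = 1.9639
MRP = 7.11% − 4.10% = 3.01%
E(R_P) = R_f + β_P × MRP = 4.10% + 1.9639 × 3.01% = 10.01%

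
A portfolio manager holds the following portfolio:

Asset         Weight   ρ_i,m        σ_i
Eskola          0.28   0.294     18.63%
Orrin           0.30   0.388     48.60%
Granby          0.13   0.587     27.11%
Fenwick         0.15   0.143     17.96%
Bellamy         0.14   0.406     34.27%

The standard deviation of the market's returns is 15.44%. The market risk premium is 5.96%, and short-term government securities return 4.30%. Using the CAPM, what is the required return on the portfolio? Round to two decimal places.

8.77%

β_Eskola = 0.294 × 18.63% / 15.44% = 0.3547
β_Orrin = 0.388 × 48.60% / 15.44% = 1.2213
β_Granby = 0.587 × 27.11% / 15.44% = 1.0307
β_Fenwick = 0.143 × 17.96% / 15.44% = 0.1663
β_Bellamy = 0.406 × 34.27% / 15.44% = 0.9011
β_P = Σ w_i β_i = 0.28×0.3547 + 0.30×1.2213 + 0.13×1.0307 + 0.15×0.1663 + 0.14×0.9011 = 0.7508
E(R_P) = R_f + β_P × MRP = 4.30% + 0.7508 × 5.96% = 8.77%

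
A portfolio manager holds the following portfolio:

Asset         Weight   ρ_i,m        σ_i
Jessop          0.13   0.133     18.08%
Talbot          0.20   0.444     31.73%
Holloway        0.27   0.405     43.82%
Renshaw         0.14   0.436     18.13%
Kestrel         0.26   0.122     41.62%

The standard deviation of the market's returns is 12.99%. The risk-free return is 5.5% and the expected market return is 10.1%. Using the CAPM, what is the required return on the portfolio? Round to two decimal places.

β_Jessop = 0.133 × 18.08% / 12.99% = 0.1851
β_Talbot = 0.444 × 31.73% / 12.99% = 1.0845
β_Holloway = 0.405 × 43.82% / 12.99% = 1.3662
β_Renshaw = 0.436 × 18.13% / 12.99% = 0.6085
β_Kestrel = 0.122 × 41.62% / 12.99% = 0.3909
β_P = Σ w_i β_i = 0.13×0.1851 + 0.20×1.0845 + 0.27×1.3662 + 0.14×0.6085 + 0.26×0.3909 = 0.7967
MRP = 10.1% − 5.5% = 4.60%
E(R_P) = R_f + β_P × MRP = 5.5% + 0.7967 × 4.6% = 9.16%

9.16%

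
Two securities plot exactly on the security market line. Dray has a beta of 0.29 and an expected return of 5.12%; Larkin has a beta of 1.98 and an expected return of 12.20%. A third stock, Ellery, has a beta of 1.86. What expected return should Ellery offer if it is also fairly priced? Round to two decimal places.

MRP (SML slope) = (12.20% − 5.12%) / (1.98 − 0.29) = 7.08% / 1.69 = 4.1893%
R_f (intercept) = 5.12% − 0.29 × 4.1893% = 3.9051%
E(R_Ellery) = R_f + β × MRP = 3.9051% + 1.86 × 4.1893% = 11.70%

11.70%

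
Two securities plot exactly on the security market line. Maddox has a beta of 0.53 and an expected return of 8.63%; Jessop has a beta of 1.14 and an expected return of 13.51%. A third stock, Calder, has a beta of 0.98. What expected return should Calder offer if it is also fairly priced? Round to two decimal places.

MRP (SML slope) = (13.51% − 8.63%) / (1.14 − 0.53) = 4.88% / 0.61 = 8.0000%
R_f (intercept) = 8.63% − 0.53 × 8.0000% = 4.3900%
E(R_Calder) = R_f + β × MRP = 4.3900% + 0.98 × 8.0000% = 12.23%

12.23%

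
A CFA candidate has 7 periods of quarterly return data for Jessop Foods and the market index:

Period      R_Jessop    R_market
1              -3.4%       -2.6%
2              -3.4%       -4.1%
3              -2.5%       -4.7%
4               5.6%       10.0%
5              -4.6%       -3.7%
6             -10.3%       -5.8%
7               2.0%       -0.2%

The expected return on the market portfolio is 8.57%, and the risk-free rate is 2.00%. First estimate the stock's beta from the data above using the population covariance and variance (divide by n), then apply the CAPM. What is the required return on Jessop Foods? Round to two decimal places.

Mean R_i = (-3.4 − 3.4 − 2.5 + 5.6 − 4.6 − 10.3 + 2.0) / 7 = -2.3714%
Mean R_m = (-2.6 − 4.1 − 4.7 + 10.0 − 3.7 − 5.8 − 0.2) / 7 = -1.5857%
Σ(R_i − R̄_i)(R_m − R̄_m) = 140.5671  ⇒  Cov = 140.5671 / 7 = 20.0810
Σ(R_m − R̄_m)² = 175.4286  ⇒  Var(R_m) = 175.4286 / 7 = 25.0612
β = Cov / Var(R_m) = 20.0810 / 25.0612 = 0.8013
MRP = 8.57% − 2.00% = 6.57%
E(R) = R_f + β × MRP = 2.00% + 0.8013 × 6.57% = 7.26%

7.26%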